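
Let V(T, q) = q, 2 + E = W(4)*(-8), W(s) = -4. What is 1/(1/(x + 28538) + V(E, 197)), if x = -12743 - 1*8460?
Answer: 7335/1444996 ≈ 0.0050761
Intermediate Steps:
x = -21203 (x = -12743 - 8460 = -21203)
E = 30 (E = -2 - 4*(-8) = -2 + 32 = 30)
1/(1/(x + 28538) + V(E, 197)) = 1/(1/(-21203 + 28538) + 197) = 1/(1/7335 + 197) = 1/(1444996/7335) = 7335/1444996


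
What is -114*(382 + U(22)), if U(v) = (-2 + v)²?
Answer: -89148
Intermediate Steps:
-114*(382 + U(22)) = -114*(382 + (-2 + 22)²) = -114*(382 + 20²) = -114*(382 + 400) = -114*782 = -89148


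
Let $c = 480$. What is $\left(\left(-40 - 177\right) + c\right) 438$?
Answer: $115194$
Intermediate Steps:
$\left(\left(-40 - 177\right) + c\right) 438 = \left(\left(-40 - 177\right) + 480\right) 438 = \left(-217 + 480\right) 438 = 263 \cdot 438 = 115194$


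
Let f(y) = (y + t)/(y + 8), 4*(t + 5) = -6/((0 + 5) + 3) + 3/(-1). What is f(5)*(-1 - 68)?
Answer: 1035/208 ≈ 4.9760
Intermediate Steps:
t = -95/16 (t = -5 + (-6/((0 + 5) + 3) + 3/(-1))/4 = -5 + (-6/(5 + 3) + 3*(-1))/4 = -5 + (-6/8 - 3)/4 = -5 + (-6*1/8 - 3)/4 = -5 + (-3/4 - 3)/4 = -5 + (1/4)*(-15/4) = -5 - 15/16 = -95/16 ≈ -5.9375)
f(y) = (-95/16 + y)/(8 + y) (f(y) = (y - 95/16)/(y + 8) = (-95/16 + y)/(8 + y))
f(5)*(-1 - 68) = ((-95/16 + 5)/(8 + 5))*(-1 - 68) = (-15/16/13)*(-69) = ((1/13)*(-15/16))*(-69) = -15/208*(-69) = 1035/208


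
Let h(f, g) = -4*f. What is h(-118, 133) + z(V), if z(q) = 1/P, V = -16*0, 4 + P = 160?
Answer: 73633/156 ≈ 472.01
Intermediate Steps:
P = 156 (P = -4 + 160 = 156)
V = 0
z(q) = 1/156
h(-118, 133) + z(V) = -4*(-118) + 1/156 = 472 + 1/156 = 73633/156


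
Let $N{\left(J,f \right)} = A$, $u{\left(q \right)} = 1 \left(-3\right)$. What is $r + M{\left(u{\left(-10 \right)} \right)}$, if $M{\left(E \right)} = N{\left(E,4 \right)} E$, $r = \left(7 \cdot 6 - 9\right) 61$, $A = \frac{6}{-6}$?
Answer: $2016$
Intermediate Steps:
$A = -1$ ($A = 6 \left(- \frac{1}{6}\right) = -1$)
$u{\left(q \right)} = -3$
$N{\left(J,f \right)} = -1$
$r = 2013$ ($r = \left(42 - 9\right) 61 = 33 \cdot 61 = 2013$)
$M{\left(E \right)} = - E$
$r + M{\left(u{\left(-10 \right)} \right)} = 2013 - -3 = 2013 + 3 = 2016$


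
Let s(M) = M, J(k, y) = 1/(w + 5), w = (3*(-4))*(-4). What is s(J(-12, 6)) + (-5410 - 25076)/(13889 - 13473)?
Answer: -807671/11024 ≈ -73.265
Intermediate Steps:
w = 48 (w = -12*(-4) = 48)
J(k, y) = 1/53 (J(k, y) = 1/(48 + 5) = 1/53)
s(J(-12, 6)) + (-5410 - 25076)/(13889 - 13473) = 1/53 + (-5410 - 25076)/(13889 - 13473) = 1/53 - 30486/416 = 1/53 - 30486*1/416 = 1/53 - 15243/208 = -807671/11024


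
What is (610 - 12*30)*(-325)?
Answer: -81250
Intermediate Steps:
(610 - 12*30)*(-325) = (610 - 360)*(-325) = 250*(-325) = -81250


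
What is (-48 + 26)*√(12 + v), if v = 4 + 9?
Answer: -110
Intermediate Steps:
v = 13
(-48 + 26)*√(12 + v) = (-48 + 26)*√(12 + 13) = -22*√25 = -22*5 = -110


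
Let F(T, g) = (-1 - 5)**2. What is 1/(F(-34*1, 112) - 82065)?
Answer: -1/82029 ≈ -1.2191e-5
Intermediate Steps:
F(T, g) = 36 (F(T, g) = (-6)**2 = 36)
1/(F(-34*1, 112) - 82065) = 1/(36 - 82065) = 1/(-82029) = -1/82029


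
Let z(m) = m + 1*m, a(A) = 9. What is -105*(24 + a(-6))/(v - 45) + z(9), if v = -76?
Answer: 513/11 ≈ 46.636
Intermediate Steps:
z(m) = 2*m (z(m) = m + m = 2*m)
-105*(24 + a(-6))/(v - 45) + z(9) = -105*(24 + 9)/(-76 - 45) + 2*9 = -3465/(-121) + 18 = -3465*(-1)/121 + 18 = -105*(-3/11) + 18 = 315/11 + 18 = 513/11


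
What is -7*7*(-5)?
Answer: 245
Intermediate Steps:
-7*7*(-5) = -49*(-5) = 245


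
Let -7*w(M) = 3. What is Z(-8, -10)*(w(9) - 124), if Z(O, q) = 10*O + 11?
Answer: 60099/7 ≈ 8585.6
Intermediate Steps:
Z(O, q) = 11 + 10*O
w(M) = -3/7 (w(M) = -⅐*3 = -3/7)
Z(-8, -10)*(w(9) - 124) = (11 + 10*(-8))*(-3/7 - 124) = (11 - 80)*(-871/7) = -69*(-871/7) = 60099/7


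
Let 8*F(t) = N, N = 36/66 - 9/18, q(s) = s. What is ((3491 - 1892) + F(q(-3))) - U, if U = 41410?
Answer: -7006735/176 ≈ -39811.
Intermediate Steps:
N = 1/22 (N = 36*(1/66) - 9*1/18 = 6/11 - ½ = 1/22 ≈ 0.045455)
F(t) = 1/176 (F(t) = (⅛)*(1/22) = 1/176)
((3491 - 1892) + F(q(-3))) - U = ((3491 - 1892) + 1/176) - 1*41410 = (1599 + 1/176) - 41410 = 281425/176 - 41410 = -7006735/176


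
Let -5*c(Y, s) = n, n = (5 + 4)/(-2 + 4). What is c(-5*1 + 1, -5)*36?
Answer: -162/5 ≈ -32.400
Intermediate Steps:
n = 9/2 ≈ 4.5000
c(Y, s) = -9/10 (c(Y, s) = -⅕*9/2 = -9/10)
c(-5*1 + 1, -5)*36 = -9/10*36 = -162/5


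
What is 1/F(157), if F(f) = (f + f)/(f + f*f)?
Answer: 79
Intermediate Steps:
F(f) = 2*f/(f + f**2) (F(f) = (2*f)/(f + f**2) = 2*f/(f + f**2))
1/F(157) = 1/(2/(1 + 157)) = 1/(2/158) = 1/(2*(1/158)) = 1/(1/79) = 79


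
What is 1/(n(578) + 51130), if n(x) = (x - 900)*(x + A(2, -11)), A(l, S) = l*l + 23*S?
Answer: -1/54808 ≈ -1.8246e-5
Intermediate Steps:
A(l, S) = l² + 23*S
n(x) = (-900 + x)*(-249 + x) (n(x) = (x - 900)*(x + (2² + 23*(-11))) = (-900 + x)*(x + (4 - 253)) = (-900 + x)*(x - 249) = (-900 + x)*(-249 + x))
1/(n(578) + 51130) = 1/((224100 + 578² - 1149*578) + 51130) = 1/((224100 + 334084 - 664122) + 51130) = 1/(-105938 + 51130) = 1/(-54808) = -1/54808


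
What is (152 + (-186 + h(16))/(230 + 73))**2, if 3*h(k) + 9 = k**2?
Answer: 19004552449/826281 ≈ 23000.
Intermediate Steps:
h(k) = -3 + k**2/3
(152 + (-186 + h(16))/(230 + 73))**2 = (152 + (-186 + (-3 + (1/3)*16**2))/(230 + 73))**2 = (152 + (-186 + (-3 + (1/3)*256))/303)**2 = (152 + (-186 + (-3 + 256/3))*(1/303))**2 = (152 + (-186 + 247/3)*(1/303))**2 = (152 - 311/3*1/303)**2 = (152 - 311/909)**2 = (137857/909)**2 = 19004552449/826281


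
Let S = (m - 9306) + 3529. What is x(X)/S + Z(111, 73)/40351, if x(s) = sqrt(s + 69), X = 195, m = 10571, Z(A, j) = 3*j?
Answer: 219/40351 + sqrt(66)/2397 ≈ 0.0088166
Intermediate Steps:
S = 4794 (S = (10571 - 9306) + 3529 = 1265 + 3529 = 4794)
x(s) = sqrt(69 + s)
x(X)/S + Z(111, 73)/40351 = sqrt(69 + 195)/4794 + (3*73)/40351 = sqrt(264)*(1/4794) + 219*(1/40351) = (2*sqrt(66))*(1/4794) + 219/40351 = sqrt(66)/2397 + 219/40351 = 219/40351 + sqrt(66)/2397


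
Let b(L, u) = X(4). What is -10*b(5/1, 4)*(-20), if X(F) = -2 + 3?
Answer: 200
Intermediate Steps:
X(F) = 1
b(L, u) = 1
-10*b(5/1, 4)*(-20) = -10*1*(-20) = -10*(-20) = 200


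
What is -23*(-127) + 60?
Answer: 2981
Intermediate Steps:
-23*(-127) + 60 = 2921 + 60 = 2981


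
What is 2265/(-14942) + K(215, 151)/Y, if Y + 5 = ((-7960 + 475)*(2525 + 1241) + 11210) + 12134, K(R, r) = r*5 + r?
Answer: -63807649767/420843985082 ≈ -0.15162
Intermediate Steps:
K(R, r) = 6*r (K(R, r) = 5*r + r = 6*r)
Y = -28165171 (Y = -5 + (((-7960 + 475)*(2525 + 1241) + 11210) + 12134) = -5 + ((-7485*3766 + 11210) + 12134) = -5 + ((-28188510 + 11210) + 12134) = -5 + (-28177300 + 12134) = -5 - 28165166 = -28165171)
2265/(-14942) + K(215, 151)/Y = 2265/(-14942) + (6*151)/(-28165171) = 2265*(-1/14942) + 906*(-1/28165171) = -2265/14942 - 906/28165171 = -63807649767/420843985082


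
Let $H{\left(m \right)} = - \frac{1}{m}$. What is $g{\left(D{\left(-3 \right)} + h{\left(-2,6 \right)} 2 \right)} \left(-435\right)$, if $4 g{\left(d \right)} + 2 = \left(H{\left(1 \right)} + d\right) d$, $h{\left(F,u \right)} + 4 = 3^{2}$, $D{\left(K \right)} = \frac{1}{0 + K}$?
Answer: $- \frac{26680}{3} \approx -8893.3$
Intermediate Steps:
$D{\left(K \right)} = \frac{1}{K}$
$h{\left(F,u \right)} = 5$ ($h{\left(F,u \right)} = -4 + 3^{2} = -4 + 9 = 5$)
$g{\left(d \right)} = - \frac{1}{2} + \frac{d \left(-1 + d\right)}{4}$ ($g{\left(d \right)} = - \frac{1}{2} + \frac{\left(- 1^{-1} + d\right) d}{4} = - \frac{1}{2} + \frac{\left(\left(-1\right) 1 + d\right) d}{4} = - \frac{1}{2} + \frac{\left(-1 + d\right) d}{4} = - \frac{1}{2} + \frac{d \left(-1 + d\right)}{4}$)
$g{\left(D{\left(-3 \right)} + h{\left(-2,6 \right)} 2 \right)} \left(-435\right) = \left(- \frac{1}{2} - \frac{\frac{1}{-3} + 5 \cdot 2}{4} + \frac{\left(\frac{1}{-3} + 5 \cdot 2\right)^{2}}{4}\right) \left(-435\right) = \left(- \frac{1}{2} - \frac{- \frac{1}{3} + 10}{4} + \frac{\left(- \frac{1}{3} + 10\right)^{2}}{4}\right) \left(-435\right) = \left(- \frac{1}{2} - \frac{29}{12} + \frac{\left(\frac{29}{3}\right)^{2}}{4}\right) \left(-435\right) = \left(- \frac{1}{2} - \frac{29}{12} + \frac{1}{4} \cdot \frac{841}{9}\right) \left(-435\right) = \left(- \frac{1}{2} - \frac{29}{12} + \frac{841}{36}\right) \left(-435\right) = \frac{184}{9} \left(-435\right) = - \frac{26680}{3}$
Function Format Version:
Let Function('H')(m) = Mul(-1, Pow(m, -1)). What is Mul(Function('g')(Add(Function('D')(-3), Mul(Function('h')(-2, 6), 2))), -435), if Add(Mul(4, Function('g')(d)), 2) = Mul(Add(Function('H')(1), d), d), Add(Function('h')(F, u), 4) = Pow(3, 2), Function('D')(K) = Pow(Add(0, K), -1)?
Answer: Rational(-26680, 3) ≈ -8893.3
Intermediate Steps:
Function('D')(K) = Pow(K, -1)
Function('h')(F, u) = 5 (Function('h')(F, u) = Add(-4, Pow(3, 2)) = Add(-4, 9) = 5)
Function('g')(d) = Add(Rational(-1, 2), Mul(Rational(1, 4), d, Add(-1, d))) (Function('g')(d) = Add(Rational(-1, 2), Mul(Rational(1, 4), Mul(Add(Mul(-1, Pow(1, -1)), d), d))) = Add(Rational(-1, 2), Mul(Rational(1, 4), Mul(Add(Mul(-1, 1), d), d))) = Add(Rational(-1, 2), Mul(Rational(1, 4), Mul(Add(-1, d), d))) = Add(Rational(-1, 2), Mul(Rational(1, 4), Mul(d, Add(-1, d)))) = Add(Rational(-1, 2), Mul(Rational(1, 4), d, Add(-1, d))))
Mul(Function('g')(Add(Function('D')(-3), Mul(Function('h')(-2, 6), 2))), -435) = Mul(Add(Rational(-1, 2), Mul(Rational(-1, 4), Add(Pow(-3, -1), Mul(5, 2))), Mul(Rational(1, 4), Pow(Add(Pow(-3, -1), Mul(5, 2)), 2))), -435) = Mul(Add(Rational(-1, 2), Mul(Rational(-1, 4), Add(Rational(-1, 3), 10)), Mul(Rational(1, 4), Pow(Add(Rational(-1, 3), 10), 2))), -435) = Mul(Add(Rational(-1, 2), Mul(Rational(-1, 4), Rational(29, 3)), Mul(Rational(1, 4), Pow(Rational(29, 3), 2))), -435) = Mul(Add(Rational(-1, 2), Rational(-29, 12), Mul(Rational(1, 4), Rational(841, 9))), -435) = Mul(Add(Rational(-1, 2), Rational(-29, 12), Rational(841, 36)), -435) = Mul(Rational(184, 9), -435) = Rational(-26680, 3)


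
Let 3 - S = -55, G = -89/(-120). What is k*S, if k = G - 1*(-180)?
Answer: 628981/60 ≈ 10483.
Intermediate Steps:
G = 89/120 (G = -89*(-1/120) = 89/120 ≈ 0.74167)
S = 58 (S = 3 - 1*(-55) = 3 + 55 = 58)
k = 21689/120 (k = 89/120 - 1*(-180) = 89/120 + 180 = 21689/120 ≈ 180.74)
k*S = (21689/120)*58 = 628981/60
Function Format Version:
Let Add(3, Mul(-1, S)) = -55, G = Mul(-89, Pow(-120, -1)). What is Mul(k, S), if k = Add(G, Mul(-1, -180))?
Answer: Rational(628981, 60) ≈ 10483.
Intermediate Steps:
G = Rational(89, 120) (G = Mul(-89, Rational(-1, 120)) = Rational(89, 120) ≈ 0.74167)
S = 58 (S = Add(3, Mul(-1, -55)) = Add(3, 55) = 58)
k = Rational(21689, 120) (k = Add(Rational(89, 120), Mul(-1, -180)) = Add(Rational(89, 120), 180) = Rational(21689, 120) ≈ 180.74)
Mul(k, S) = Mul(Rational(21689, 120), 58) = Rational(628981, 60)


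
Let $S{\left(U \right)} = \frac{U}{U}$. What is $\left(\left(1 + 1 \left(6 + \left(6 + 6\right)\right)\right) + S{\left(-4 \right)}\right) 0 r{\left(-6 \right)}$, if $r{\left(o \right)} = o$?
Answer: $0$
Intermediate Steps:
$S{\left(U \right)} = 1$
$\left(\left(1 + 1 \left(6 + \left(6 + 6\right)\right)\right) + S{\left(-4 \right)}\right) 0 r{\left(-6 \right)} = \left(\left(1 + 1 \left(6 + \left(6 + 6\right)\right)\right) + 1\right) 0 \left(-6\right) = \left(\left(1 + 1 \left(6 + 12\right)\right) + 1\right) 0 \left(-6\right) = \left(\left(1 + 1 \cdot 18\right) + 1\right) 0 \left(-6\right) = \left(\left(1 + 18\right) + 1\right) 0 \left(-6\right) = \left(19 + 1\right) 0 \left(-6\right) = 20 \cdot 0 \left(-6\right) = 0 \left(-6\right) = 0$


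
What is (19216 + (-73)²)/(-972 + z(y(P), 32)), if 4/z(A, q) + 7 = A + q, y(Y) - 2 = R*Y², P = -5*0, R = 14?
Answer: -132543/5248 ≈ -25.256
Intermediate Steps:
P = 0
y(Y) = 2 + 14*Y²
z(A, q) = 4/(-7 + A + q) (z(A, q) = 4/(-7 + (A + q)) = 4/(-7 + A + q))
(19216 + (-73)²)/(-972 + z(y(P), 32)) = (19216 + (-73)²)/(-972 + 4/(-7 + (2 + 14*0²) + 32)) = (19216 + 5329)/(-972 + 4/(-7 + (2 + 14*0) + 32)) = 24545/(-972 + 4/(-7 + (2 + 0) + 32)) = 24545/(-972 + 4/(-7 + 2 + 32)) = 24545/(-972 + 4/27) = 24545/(-26240/27) = 24545*(-27/26240) = -132543/5248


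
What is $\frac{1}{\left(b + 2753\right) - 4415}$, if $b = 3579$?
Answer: $\frac{1}{1917} \approx 0.00052165$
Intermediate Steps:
$\frac{1}{\left(b + 2753\right) - 4415} = \frac{1}{\left(3579 + 2753\right) - 4415} = \frac{1}{6332 - 4415} = \frac{1}{1917}$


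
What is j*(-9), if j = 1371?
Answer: -12339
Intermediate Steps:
j*(-9) = 1371*(-9) = -12339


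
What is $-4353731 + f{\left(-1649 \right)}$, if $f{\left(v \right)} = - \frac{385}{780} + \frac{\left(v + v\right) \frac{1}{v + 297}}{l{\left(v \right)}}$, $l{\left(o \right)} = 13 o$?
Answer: $- \frac{28695444275}{6591} \approx -4.3537 \cdot 10^{6}$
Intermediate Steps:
$f{\left(v \right)} = - \frac{77}{156} + \frac{2}{13 \left(297 + v\right)}$ ($f{\left(v \right)} = - \frac{385}{780} + \frac{\left(v + v\right) \frac{1}{v + 297}}{13 v} = \left(-385\right) \frac{1}{780} + \frac{2 v}{297 + v} \frac{1}{13 v} = - \frac{77}{156} + \frac{2 v}{297 + v} \frac{1}{13 v} = - \frac{77}{156} + \frac{2}{13 \left(297 + v\right)}$)
$-4353731 + f{\left(-1649 \right)} = -4353731 + \frac{-22845 - -126973}{156 \left(297 - 1649\right)} = -4353731 + \frac{-22845 + 126973}{156 \left(-1352\right)} = -4353731 + \frac{1}{156} \left(- \frac{1}{1352}\right) 104128 = -4353731 - \frac{3254}{6591} = - \frac{28695444275}{6591}$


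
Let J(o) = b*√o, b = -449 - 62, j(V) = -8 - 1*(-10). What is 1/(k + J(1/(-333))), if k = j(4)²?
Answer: 1332/266449 + 1533*I*√37/266449 ≈ 0.0049991 + 0.034997*I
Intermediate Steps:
j(V) = 2 (j(V) = -8 + 10 = 2)
k = 4 (k = 2² = 4)
b = -511
J(o) = -511*√o
1/(k + J(1/(-333))) = 1/(4 - 511*I*√37/111)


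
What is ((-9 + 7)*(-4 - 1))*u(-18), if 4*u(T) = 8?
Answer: 20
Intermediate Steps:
u(T) = 2 (u(T) = (1/4)*8 = 2)
((-9 + 7)*(-4 - 1))*u(-18) = ((-9 + 7)*(-4 - 1))*2 = -2*(-5)*2 = 10*2 = 20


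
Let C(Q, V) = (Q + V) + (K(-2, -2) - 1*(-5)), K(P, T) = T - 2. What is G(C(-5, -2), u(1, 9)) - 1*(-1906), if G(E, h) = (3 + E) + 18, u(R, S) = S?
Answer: 1921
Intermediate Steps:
K(P, T) = -2 + T
C(Q, V) = 1 + Q + V (C(Q, V) = (Q + V) + ((-2 - 2) - 1*(-5)) = (Q + V) + (-4 + 5) = (Q + V) + 1 = 1 + Q + V)
G(E, h) = 21 + E
G(C(-5, -2), u(1, 9)) - 1*(-1906) = (21 + (1 - 5 - 2)) - 1*(-1906) = (21 - 6) + 1906 = 15 + 1906 = 1921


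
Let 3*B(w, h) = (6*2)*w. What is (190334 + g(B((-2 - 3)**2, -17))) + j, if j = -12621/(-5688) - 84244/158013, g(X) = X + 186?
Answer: 19036285198609/99864216 ≈ 1.9062e+5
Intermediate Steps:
B(w, h) = 4*w (B(w, h) = ((6*2)*w)/3 = (12*w)/3 = 4*w)
g(X) = 186 + X
j = 168344689/99864216 (j = -12621*(-1/5688) - 84244*1/158013 = 4207/1896 - 84244/158013 = 168344689/99864216 ≈ 1.6857)
(190334 + g(B((-2 - 3)**2, -17))) + j = (190334 + (186 + 4*(-2 - 3)**2)) + 168344689/99864216 = (190334 + (186 + 4*(-5)**2)) + 168344689/99864216 = (190334 + (186 + 4*25)) + 168344689/99864216 = (190334 + (186 + 100)) + 168344689/99864216 = (190334 + 286) + 168344689/99864216 = 190620 + 168344689/99864216 = 19036285198609/99864216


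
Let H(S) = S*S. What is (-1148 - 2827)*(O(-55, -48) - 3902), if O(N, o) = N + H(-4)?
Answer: 15665475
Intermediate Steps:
H(S) = S²
O(N, o) = 16 + N (O(N, o) = N + (-4)² = N + 16 = 16 + N)
(-1148 - 2827)*(O(-55, -48) - 3902) = (-1148 - 2827)*((16 - 55) - 3902) = -3975*(-39 - 3902) = -3975*(-3941) = 15665475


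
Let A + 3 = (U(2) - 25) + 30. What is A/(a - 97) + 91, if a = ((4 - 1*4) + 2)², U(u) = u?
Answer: 8459/93 ≈ 90.957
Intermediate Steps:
A = 4 (A = -3 + ((2 - 25) + 30) = -3 + (-23 + 30) = -3 + 7 = 4)
a = 4 (a = ((4 - 4) + 2)² = (0 + 2)² = 2² = 4)
A/(a - 97) + 91 = 4/(4 - 97) + 91 = 4/(-93) + 91 = 4*(-1/93) + 91 = -4/93 + 91 = 8459/93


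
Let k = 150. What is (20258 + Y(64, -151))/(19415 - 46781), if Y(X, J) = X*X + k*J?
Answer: -284/4561 ≈ -0.062267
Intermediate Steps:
Y(X, J) = X² + 150*J (Y(X, J) = X*X + 150*J = X² + 150*J)
(20258 + Y(64, -151))/(19415 - 46781) = (20258 + (64² + 150*(-151)))/(19415 - 46781) = (20258 + (4096 - 22650))/(-27366) = (20258 - 18554)*(-1/27366) = 1704*(-1/27366) = -284/4561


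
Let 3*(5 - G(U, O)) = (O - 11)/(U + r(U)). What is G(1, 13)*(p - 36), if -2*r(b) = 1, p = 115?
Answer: 869/3 ≈ 289.67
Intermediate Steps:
r(b) = -½ (r(b) = -½*1 = -½)
G(U, O) = 5 - (-11 + O)/(3*(-½ + U)) (G(U, O) = 5 - (O - 11)/(3*(U - ½)) = 5 - (-11 + O)/(3*(-½ + U)))
G(1, 13)*(p - 36) = ((7 - 2*13 + 30*1)/(3*(-1 + 2*1)))*(115 - 36) = ((7 - 26 + 30)/(3*(-1 + 2)))*79 = ((⅓)*11/1)*79 = ((⅓)*1*11)*79 = (11/3)*79 = 869/3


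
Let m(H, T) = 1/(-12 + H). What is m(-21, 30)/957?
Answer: -1/31581 ≈ -3.1665e-5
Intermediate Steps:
m(-21, 30)/957 = 1/(-12 - 21*957) = (1/957)/(-33) = -1/33*1/957 = -1/31581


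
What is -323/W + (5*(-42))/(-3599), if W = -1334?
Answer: 1442617/4801066 ≈ 0.30048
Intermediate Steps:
-323/W + (5*(-42))/(-3599) = -323/(-1334) + (5*(-42))/(-3599) = -323*(-1/1334) - 210*(-1/3599) = 323/1334 + 210/3599 = 1442617/4801066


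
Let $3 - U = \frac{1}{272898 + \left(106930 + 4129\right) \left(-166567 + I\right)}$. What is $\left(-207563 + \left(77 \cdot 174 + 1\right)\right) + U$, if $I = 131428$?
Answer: $- \frac{757660743699782}{3902229303} \approx -1.9416 \cdot 10^{5}$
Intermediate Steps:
$U = \frac{11706687910}{3902229303}$ ($U = 3 - \frac{1}{272898 + \left(106930 + 4129\right) \left(-166567 + 131428\right)} = 3 - \frac{1}{272898 + 111059 \left(-35139\right)} = 3 - \frac{1}{272898 - 3902502201} = 3 - \frac{1}{-3902229303} = 3 - - \frac{1}{3902229303} = 3 + \frac{1}{3902229303} = \frac{11706687910}{3902229303} \approx 3.0$)
$\left(-207563 + \left(77 \cdot 174 + 1\right)\right) + U = \left(-207563 + \left(77 \cdot 174 + 1\right)\right) + \frac{11706687910}{3902229303} = \left(-207563 + \left(13398 + 1\right)\right) + \frac{11706687910}{3902229303} = \left(-207563 + 13399\right) + \frac{11706687910}{3902229303} = -194164 + \frac{11706687910}{3902229303} = - \frac{757660743699782}{3902229303}$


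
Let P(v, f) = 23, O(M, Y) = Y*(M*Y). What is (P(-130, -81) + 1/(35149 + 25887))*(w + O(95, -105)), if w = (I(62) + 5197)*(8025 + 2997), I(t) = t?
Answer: 82842859427517/61036 ≈ 1.3573e+9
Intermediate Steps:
O(M, Y) = M*Y²
w = 57964698 (w = (62 + 5197)*(8025 + 2997) = 5259*11022 = 57964698)
(P(-130, -81) + 1/(35149 + 25887))*(w + O(95, -105)) = (23 + 1/(35149 + 25887))*(57964698 + 95*(-105)²) = (23 + 1/61036)*(57964698 + 95*11025) = (23 + 1/61036)*(57964698 + 1047375) = (1403829/61036)*59012073 = 82842859427517/61036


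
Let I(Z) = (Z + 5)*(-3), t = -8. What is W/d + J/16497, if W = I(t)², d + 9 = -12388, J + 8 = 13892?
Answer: 4379069/5243931 ≈ 0.83507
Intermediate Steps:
J = 13884 (J = -8 + 13892 = 13884)
d = -12397 (d = -9 - 12388 = -12397)
I(Z) = -15 - 3*Z (I(Z) = (5 + Z)*(-3) = -15 - 3*Z)
W = 81 (W = (-15 - 3*(-8))² = (-15 + 24)² = 9² = 81)
W/d + J/16497 = 81/(-12397) + 13884/16497 = 81*(-1/12397) + 13884*(1/16497) = -81/12397 + 356/423 = 4379069/5243931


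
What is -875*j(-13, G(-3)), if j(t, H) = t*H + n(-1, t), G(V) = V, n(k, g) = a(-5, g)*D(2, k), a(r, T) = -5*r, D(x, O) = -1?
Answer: -12250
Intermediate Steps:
n(k, g) = -25 (n(k, g) = -5*(-5)*(-1) = 25*(-1) = -25)
j(t, H) = -25 + H*t (j(t, H) = t*H - 25 = H*t - 25 = -25 + H*t)
-875*j(-13, G(-3)) = -875*(-25 - 3*(-13)) = -875*(-25 + 39) = -875*14 = -12250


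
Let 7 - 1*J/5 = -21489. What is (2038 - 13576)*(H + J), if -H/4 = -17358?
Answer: -2041210656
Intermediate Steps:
J = 107480 (J = 35 - 5*(-21489) = 35 + 107445 = 107480)
H = 69432 (H = -4*(-17358) = 69432)
(2038 - 13576)*(H + J) = (2038 - 13576)*(69432 + 107480) = -11538*176912 = -2041210656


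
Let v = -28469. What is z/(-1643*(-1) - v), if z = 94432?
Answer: 2951/941 ≈ 3.1360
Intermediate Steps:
z/(-1643*(-1) - v) = 94432/(-1643*(-1) - 1*(-28469)) = 94432/(1643 + 28469) = 94432/30112 = 94432*(1/30112) = 2951/941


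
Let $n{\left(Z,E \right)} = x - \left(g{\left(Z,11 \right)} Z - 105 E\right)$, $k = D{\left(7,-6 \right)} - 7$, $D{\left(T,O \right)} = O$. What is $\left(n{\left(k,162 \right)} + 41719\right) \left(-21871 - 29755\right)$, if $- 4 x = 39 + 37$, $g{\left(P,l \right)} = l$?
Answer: $-3038344978$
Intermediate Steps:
$k = -13$ ($k = -6 - 7 = -13$)
$x = -19$ ($x = - \frac{39 + 37}{4} = \left(- \frac{1}{4}\right) 76 = -19$)
$n{\left(Z,E \right)} = -19 - 11 Z + 105 E$ ($n{\left(Z,E \right)} = -19 - \left(11 Z - 105 E\right) = -19 - \left(- 105 E + 11 Z\right) = -19 + \left(- 11 Z + 105 E\right) = -19 - 11 Z + 105 E$)
$\left(n{\left(k,162 \right)} + 41719\right) \left(-21871 - 29755\right) = \left(\left(-19 - -143 + 105 \cdot 162\right) + 41719\right) \left(-21871 - 29755\right) = \left(\left(-19 + 143 + 17010\right) + 41719\right) \left(-51626\right) = \left(17134 + 41719\right) \left(-51626\right) = 58853 \left(-51626\right) = -3038344978$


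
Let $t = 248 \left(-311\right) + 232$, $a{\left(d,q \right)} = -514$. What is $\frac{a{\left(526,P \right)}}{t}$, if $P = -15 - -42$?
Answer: $\frac{257}{38448} \approx 0.0066844$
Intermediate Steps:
$P = 27$ ($P = -15 + 42 = 27$)
$t = -76896$ ($t = -77128 + 232 = -76896$)
$\frac{a{\left(526,P \right)}}{t} = - \frac{514}{-76896} = \left(-514\right) \left(- \frac{1}{76896}\right) = \frac{257}{38448}$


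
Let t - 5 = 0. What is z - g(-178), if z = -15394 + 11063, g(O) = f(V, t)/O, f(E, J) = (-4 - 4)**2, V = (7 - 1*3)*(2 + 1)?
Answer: -385427/89 ≈ -4330.6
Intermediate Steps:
t = 5 (t = 5 + 0 = 5)
V = 12 (V = (7 - 3)*3 = 4*3 = 12)
f(E, J) = 64 (f(E, J) = (-8)**2 = 64)
g(O) = 64/O
z = -4331
z - g(-178) = -4331 - 64/(-178) = -4331 - 64*(-1)/178 = -4331 - 1*(-32/89) = -4331 + 32/89 = -385427/89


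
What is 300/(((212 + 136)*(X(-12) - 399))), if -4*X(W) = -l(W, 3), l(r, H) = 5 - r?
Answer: -100/45791 ≈ -0.0021838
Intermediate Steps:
X(W) = 5/4 - W/4 (X(W) = -(-1)*(5 - W)/4 = -(-5 + W)/4 = 5/4 - W/4)
300/(((212 + 136)*(X(-12) - 399))) = 300/(((212 + 136)*((5/4 - ¼*(-12)) - 399))) = 300/((348*((5/4 + 3) - 399))) = 300/((348*(17/4 - 399))) = 300/((348*(-1579/4))) = 300/(-137373) = 300*(-1/137373) = -100/45791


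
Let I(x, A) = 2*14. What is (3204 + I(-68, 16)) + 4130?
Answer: 7362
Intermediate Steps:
I(x, A) = 28
(3204 + I(-68, 16)) + 4130 = (3204 + 28) + 4130 = 3232 + 4130 = 7362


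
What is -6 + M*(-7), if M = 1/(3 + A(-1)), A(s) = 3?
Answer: -43/6 ≈ -7.1667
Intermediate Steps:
M = ⅙ (M = 1/(3 + 3) = 1/6 = ⅙ ≈ 0.16667)
-6 + M*(-7) = -6 + (⅙)*(-7) = -6 - 7/6 = -43/6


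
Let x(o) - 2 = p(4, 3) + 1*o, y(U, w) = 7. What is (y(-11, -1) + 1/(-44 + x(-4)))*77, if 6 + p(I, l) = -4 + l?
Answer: 28490/53 ≈ 537.55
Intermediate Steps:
p(I, l) = -10 + l (p(I, l) = -6 + (-4 + l) = -10 + l)
x(o) = -5 + o (x(o) = 2 + ((-10 + 3) + 1*o) = 2 + (-7 + o) = -5 + o)
(y(-11, -1) + 1/(-44 + x(-4)))*77 = (7 + 1/(-44 + (-5 - 4)))*77 = (7 + 1/(-44 - 9))*77 = (7 + 1/(-53))*77 = (7 - 1/53)*77 = (370/53)*77 = 28490/53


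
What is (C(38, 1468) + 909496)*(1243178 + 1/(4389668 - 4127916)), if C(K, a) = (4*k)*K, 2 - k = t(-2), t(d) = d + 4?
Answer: 36994241821078759/32719 ≈ 1.1307e+12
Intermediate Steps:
t(d) = 4 + d
k = 0 (k = 2 - (4 - 2) = 2 - 1*2 = 2 - 2 = 0)
C(K, a) = 0 (C(K, a) = (4*0)*K = 0*K = 0)
(C(38, 1468) + 909496)*(1243178 + 1/(4389668 - 4127916)) = (0 + 909496)*(1243178 + 1/(4389668 - 4127916)) = 909496*(1243178 + 1/261752) = 909496*(325404327857/261752) = 36994241821078759/32719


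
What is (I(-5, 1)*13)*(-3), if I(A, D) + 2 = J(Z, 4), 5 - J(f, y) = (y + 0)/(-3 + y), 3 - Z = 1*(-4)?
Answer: 39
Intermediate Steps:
Z = 7 (Z = 3 - (-4) = 3 - 1*(-4) = 3 + 4 = 7)
J(f, y) = 5 - y/(-3 + y) (J(f, y) = 5 - (y + 0)/(-3 + y) = 5 - y/(-3 + y))
I(A, D) = -1 (I(A, D) = -2 + (-15 + 4*4)/(-3 + 4) = -2 + (-15 + 16)/1 = -2 + 1*1 = -2 + 1 = -1)
(I(-5, 1)*13)*(-3) = -1*13*(-3) = -13*(-3) = 39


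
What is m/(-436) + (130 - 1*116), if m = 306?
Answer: 2899/218 ≈ 13.298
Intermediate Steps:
m/(-436) + (130 - 1*116) = 306/(-436) + (130 - 1*116) = 306*(-1/436) + (130 - 116) = -153/218 + 14 = 2899/218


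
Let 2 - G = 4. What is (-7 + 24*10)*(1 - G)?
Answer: 699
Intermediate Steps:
G = -2 (G = 2 - 1*4 = 2 - 4 = -2)
(-7 + 24*10)*(1 - G) = (-7 + 24*10)*(1 - 1*(-2)) = (-7 + 240)*(1 + 2) = 233*3 = 699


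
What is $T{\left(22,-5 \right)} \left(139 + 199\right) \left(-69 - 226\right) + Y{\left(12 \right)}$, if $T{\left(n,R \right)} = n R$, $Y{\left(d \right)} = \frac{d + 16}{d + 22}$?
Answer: $\frac{186457714}{17} \approx 1.0968 \cdot 10^{7}$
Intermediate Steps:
$Y{\left(d \right)} = \frac{16 + d}{22 + d}$
$T{\left(n,R \right)} = R n$
$T{\left(22,-5 \right)} \left(139 + 199\right) \left(-69 - 226\right) + Y{\left(12 \right)} = \left(-5\right) 22 \left(139 + 199\right) \left(-69 - 226\right) + \frac{16 + 12}{22 + 12} = - 110 \cdot 338 \left(-295\right) + \frac{1}{34} \cdot 28 = \left(-110\right) \left(-99710\right) + \frac{1}{34} \cdot 28 = 10968100 + \frac{14}{17} = \frac{186457714}{17}$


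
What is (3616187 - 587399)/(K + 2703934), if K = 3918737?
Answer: 9996/21857 ≈ 0.45734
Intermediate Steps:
(3616187 - 587399)/(K + 2703934) = (3616187 - 587399)/(3918737 + 2703934) = 3028788/6622671 = 3028788*(1/6622671) = 9996/21857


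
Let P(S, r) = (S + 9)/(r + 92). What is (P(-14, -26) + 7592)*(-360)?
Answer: -30064020/11 ≈ -2.7331e+6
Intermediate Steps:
P(S, r) = (9 + S)/(92 + r)
(P(-14, -26) + 7592)*(-360) = ((9 - 14)/(92 - 26) + 7592)*(-360) = (-5/66 + 7592)*(-360) = (501067/66)*(-360) = -30064020/11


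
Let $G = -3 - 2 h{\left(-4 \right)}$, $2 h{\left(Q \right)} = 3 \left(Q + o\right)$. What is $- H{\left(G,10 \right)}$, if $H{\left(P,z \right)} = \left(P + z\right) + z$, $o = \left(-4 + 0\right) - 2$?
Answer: $-47$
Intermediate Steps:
$o = -6$ ($o = -4 - 2 = -6$)
$h{\left(Q \right)} = -9 + \frac{3 Q}{2}$ ($h{\left(Q \right)} = \frac{3 \left(Q - 6\right)}{2} = \frac{3 \left(-6 + Q\right)}{2} = \frac{-18 + 3 Q}{2} = -9 + \frac{3 Q}{2}$)
$G = 27$ ($G = -3 - 2 \left(-9 + \frac{3}{2} \left(-4\right)\right) = -3 - 2 \left(-9 - 6\right) = -3 - -30 = -3 + 30 = 27$)
$H{\left(P,z \right)} = P + 2 z$
$- H{\left(G,10 \right)} = - (27 + 2 \cdot 10) = - (27 + 20) = \left(-1\right) 47 = -47$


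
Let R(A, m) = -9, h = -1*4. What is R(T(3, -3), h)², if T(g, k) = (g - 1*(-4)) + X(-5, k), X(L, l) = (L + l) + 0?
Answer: 81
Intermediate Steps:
X(L, l) = L + l
T(g, k) = -1 + g + k (T(g, k) = (g - 1*(-4)) + (-5 + k) = (g + 4) + (-5 + k) = (4 + g) + (-5 + k) = -1 + g + k)
h = -4
R(T(3, -3), h)² = (-9)² = 81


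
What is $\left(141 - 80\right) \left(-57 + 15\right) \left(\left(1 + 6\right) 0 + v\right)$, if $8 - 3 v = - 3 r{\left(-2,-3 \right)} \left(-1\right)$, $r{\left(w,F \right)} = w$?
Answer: $-11956$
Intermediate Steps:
$v = \frac{14}{3}$ ($v = \frac{8}{3} - \frac{\left(-3\right) \left(-2\right) \left(-1\right)}{3} = \frac{8}{3} - \frac{6 \left(-1\right)}{3} = \frac{8}{3} - -2 = \frac{8}{3} + 2 = \frac{14}{3} \approx 4.6667$)
$\left(141 - 80\right) \left(-57 + 15\right) \left(\left(1 + 6\right) 0 + v\right) = \left(141 - 80\right) \left(-57 + 15\right) \left(\left(1 + 6\right) 0 + \frac{14}{3}\right) = 61 \left(- 42 \left(7 \cdot 0 + \frac{14}{3}\right)\right) = 61 \left(- 42 \left(0 + \frac{14}{3}\right)\right) = 61 \left(\left(-42\right) \frac{14}{3}\right) = 61 \left(-196\right) = -11956$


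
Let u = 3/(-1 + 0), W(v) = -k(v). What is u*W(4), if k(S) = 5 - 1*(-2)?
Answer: 21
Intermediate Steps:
k(S) = 7 (k(S) = 5 + 2 = 7)
W(v) = -7 (W(v) = -1*7 = -7)
u = -3 (u = 3/(-1) = 3*(-1) = -3)
u*W(4) = -3*(-7) = 21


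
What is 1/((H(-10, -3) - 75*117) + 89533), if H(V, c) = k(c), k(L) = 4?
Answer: 1/80762 ≈ 1.2382e-5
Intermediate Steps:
H(V, c) = 4
1/((H(-10, -3) - 75*117) + 89533) = 1/((4 - 75*117) + 89533) = 1/((4 - 8775) + 89533) = 1/(-8771 + 89533) = 1/80762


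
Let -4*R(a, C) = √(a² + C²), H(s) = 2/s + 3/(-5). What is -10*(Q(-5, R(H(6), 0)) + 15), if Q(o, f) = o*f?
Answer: -460/3 ≈ -153.33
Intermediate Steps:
H(s) = -⅗ + 2/s (H(s) = 2/s + 3*(-⅕) = 2/s - ⅗ = -⅗ + 2/s)
R(a, C) = -√(C² + a²)/4 (R(a, C) = -√(a² + C²)/4 = -√(C² + a²)/4)
Q(o, f) = f*o
-10*(Q(-5, R(H(6), 0)) + 15) = -10*(-√(0² + (-⅗ + 2/6)²)/4*(-5) + 15) = -10*(-√(0 + (-⅗ + 2*(⅙))²)/4*(-5) + 15) = -10*(-√(0 + (-⅗ + ⅓)²)/4*(-5) + 15) = -10*(-√(0 + (-4/15)²)/4*(-5) + 15) = -10*(-√(0 + 16/225)/4*(-5) + 15) = -10*(-√(16/225)/4*(-5) + 15) = -10*(-¼*4/15*(-5) + 15) = -10*(-1/15*(-5) + 15) = -10*(⅓ + 15) = -10*46/3 = -460/3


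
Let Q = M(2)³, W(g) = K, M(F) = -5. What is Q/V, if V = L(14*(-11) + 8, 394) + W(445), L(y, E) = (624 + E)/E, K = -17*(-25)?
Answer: -24625/84234 ≈ -0.29234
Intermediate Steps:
K = 425
W(g) = 425
L(y, E) = (624 + E)/E
V = 84234/197 (V = (624 + 394)/394 + 425 = (1/394)*1018 + 425 = 509/197 + 425 = 84234/197 ≈ 427.58)
Q = -125 (Q = (-5)³ = -125)
Q/V = -125/84234/197 = -125*197/84234 = -24625/84234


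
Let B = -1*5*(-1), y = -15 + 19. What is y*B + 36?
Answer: 56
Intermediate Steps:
y = 4
B = 5 (B = -5*(-1) = 5)
y*B + 36 = 4*5 + 36 = 20 + 36 = 56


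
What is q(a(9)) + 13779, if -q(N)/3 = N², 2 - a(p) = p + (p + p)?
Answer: 11904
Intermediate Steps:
a(p) = 2 - 3*p (a(p) = 2 - (p + (p + p)) = 2 - (p + 2*p) = 2 - 3*p)
q(N) = -3*N²
q(a(9)) + 13779 = -3*(2 - 3*9)² + 13779 = -3*(2 - 27)² + 13779 = -3*(-25)² + 13779 = -3*625 + 13779 = -1875 + 13779 = 11904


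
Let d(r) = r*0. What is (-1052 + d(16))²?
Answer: 1106704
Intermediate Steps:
d(r) = 0
(-1052 + d(16))² = (-1052 + 0)² = (-1052)² = 1106704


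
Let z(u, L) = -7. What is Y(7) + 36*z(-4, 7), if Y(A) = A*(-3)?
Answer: -273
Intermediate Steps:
Y(A) = -3*A
Y(7) + 36*z(-4, 7) = -3*7 + 36*(-7) = -21 - 252 = -273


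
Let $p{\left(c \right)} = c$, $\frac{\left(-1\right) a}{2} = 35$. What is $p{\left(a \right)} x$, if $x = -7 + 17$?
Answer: $-700$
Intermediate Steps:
$a = -70$ ($a = \left(-2\right) 35 = -70$)
$x = 10$
$p{\left(a \right)} x = \left(-70\right) 10 = -700$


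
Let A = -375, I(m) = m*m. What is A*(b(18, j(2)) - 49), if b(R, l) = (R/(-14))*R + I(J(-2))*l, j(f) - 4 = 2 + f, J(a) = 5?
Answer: -335625/7 ≈ -47946.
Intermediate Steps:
I(m) = m²
j(f) = 6 + f (j(f) = 4 + (2 + f) = 6 + f)
b(R, l) = 25*l - R²/14 (b(R, l) = (R/(-14))*R + 5²*l = (R*(-1/14))*R + 25*l = (-R/14)*R + 25*l = -R²/14 + 25*l = 25*l - R²/14)
A*(b(18, j(2)) - 49) = -375*((25*(6 + 2) - 1/14*18²) - 49) = -375*((25*8 - 1/14*324) - 49) = -375*((200 - 162/7) - 49) = -375*(1238/7 - 49) = -375*895/7 = -335625/7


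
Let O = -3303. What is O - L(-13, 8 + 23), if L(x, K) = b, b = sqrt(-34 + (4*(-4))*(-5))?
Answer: -3303 - sqrt(46) ≈ -3309.8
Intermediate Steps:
b = sqrt(46) (b = sqrt(-34 - 16*(-5)) = sqrt(-34 + 80) = sqrt(46) ≈ 6.7823)
L(x, K) = sqrt(46)
O - L(-13, 8 + 23) = -3303 - sqrt(46)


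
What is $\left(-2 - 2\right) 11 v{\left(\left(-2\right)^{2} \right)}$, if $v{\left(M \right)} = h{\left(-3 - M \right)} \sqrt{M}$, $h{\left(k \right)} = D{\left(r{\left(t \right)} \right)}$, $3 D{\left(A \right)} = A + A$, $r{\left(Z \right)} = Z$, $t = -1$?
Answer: $\frac{176}{3} \approx 58.667$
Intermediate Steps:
$D{\left(A \right)} = \frac{2 A}{3}$ ($D{\left(A \right)} = \frac{A + A}{3} = \frac{2 A}{3}$)
$h{\left(k \right)} = - \frac{2}{3}$ ($h{\left(k \right)} = \frac{2}{3} \left(-1\right) = - \frac{2}{3}$)
$v{\left(M \right)} = - \frac{2 \sqrt{M}}{3}$
$\left(-2 - 2\right) 11 v{\left(\left(-2\right)^{2} \right)} = \left(-2 - 2\right) 11 \left(- \frac{2 \sqrt{\left(-2\right)^{2}}}{3}\right) = \left(-4\right) 11 \left(- \frac{2 \sqrt{4}}{3}\right) = - 44 \left(\left(- \frac{2}{3}\right) 2\right) = \left(-44\right) \left(- \frac{4}{3}\right) = \frac{176}{3}$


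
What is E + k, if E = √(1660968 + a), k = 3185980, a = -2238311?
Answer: 3185980 + I*√577343 ≈ 3.186e+6 + 759.83*I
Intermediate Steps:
E = I*√577343 (E = √(1660968 - 2238311) = √(-577343) = I*√577343 ≈ 759.83*I)
E + k = I*√577343 + 3185980 = 3185980 + I*√577343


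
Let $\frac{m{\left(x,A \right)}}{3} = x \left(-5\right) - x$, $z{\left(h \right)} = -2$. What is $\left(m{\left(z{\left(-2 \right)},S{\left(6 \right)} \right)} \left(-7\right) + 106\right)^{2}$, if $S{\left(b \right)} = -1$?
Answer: $21316$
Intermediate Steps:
$m{\left(x,A \right)} = - 18 x$ ($m{\left(x,A \right)} = 3 \left(x \left(-5\right) - x\right) = 3 \left(- 5 x - x\right) = 3 \left(- 6 x\right) = - 18 x$)
$\left(m{\left(z{\left(-2 \right)},S{\left(6 \right)} \right)} \left(-7\right) + 106\right)^{2} = \left(\left(-18\right) \left(-2\right) \left(-7\right) + 106\right)^{2} = \left(36 \left(-7\right) + 106\right)^{2} = \left(-252 + 106\right)^{2} = \left(-146\right)^{2} = 21316$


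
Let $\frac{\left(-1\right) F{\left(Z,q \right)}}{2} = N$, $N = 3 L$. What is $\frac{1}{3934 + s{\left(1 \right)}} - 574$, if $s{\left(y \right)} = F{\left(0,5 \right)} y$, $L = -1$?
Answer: $- \frac{2261559}{3940} \approx -574.0$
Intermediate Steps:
$N = -3$ ($N = 3 \left(-1\right) = -3$)
$F{\left(Z,q \right)} = 6$ ($F{\left(Z,q \right)} = \left(-2\right) \left(-3\right) = 6$)
$s{\left(y \right)} = 6 y$
$\frac{1}{3934 + s{\left(1 \right)}} - 574 = \frac{1}{3934 + 6 \cdot 1} - 574 = \frac{1}{3934 + 6} - 574 = \frac{1}{3940} - 574 = - \frac{2261559}{3940}$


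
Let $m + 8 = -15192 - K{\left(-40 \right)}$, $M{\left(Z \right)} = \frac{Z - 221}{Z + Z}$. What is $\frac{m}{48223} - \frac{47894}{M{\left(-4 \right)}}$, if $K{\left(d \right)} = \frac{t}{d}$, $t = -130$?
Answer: $- \frac{73920638509}{43400700} \approx -1703.2$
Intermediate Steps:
$M{\left(Z \right)} = \frac{-221 + Z}{2 Z}$
$K{\left(d \right)} = - \frac{130}{d}$
$m = - \frac{60813}{4}$ ($m = -8 - \left(15192 - \frac{130}{-40}\right) = -8 - \left(15192 - - \frac{13}{4}\right) = -8 - \frac{60781}{4} = - \frac{60813}{4} \approx -15203.0$)
$\frac{m}{48223} - \frac{47894}{M{\left(-4 \right)}} = - \frac{60813}{4 \cdot 48223} - \frac{47894}{\frac{1}{2} \frac{1}{-4} \left(-221 - 4\right)} = \left(- \frac{60813}{4}\right) \frac{1}{48223} - \frac{47894}{\frac{1}{2} \left(- \frac{1}{4}\right) \left(-225\right)} = - \frac{60813}{192892} - \frac{47894}{\frac{225}{8}} = - \frac{60813}{192892} - \frac{383152}{225} = - \frac{73920638509}{43400700}$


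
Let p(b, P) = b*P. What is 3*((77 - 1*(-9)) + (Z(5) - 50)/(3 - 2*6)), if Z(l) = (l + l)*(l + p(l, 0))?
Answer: 258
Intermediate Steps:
p(b, P) = P*b
Z(l) = 2*l² (Z(l) = (l + l)*(l + 0*l) = (2*l)*(l + 0) = (2*l)*l = 2*l²)
3*((77 - 1*(-9)) + (Z(5) - 50)/(3 - 2*6)) = 3*((77 - 1*(-9)) + (2*5² - 50)/(3 - 2*6)) = 3*((77 + 9) + (2*25 - 50)/(3 - 12)) = 3*(86 + (50 - 50)/(-9)) = 3*(86 + 0*(-⅑)) = 3*(86 + 0) = 3*86 = 258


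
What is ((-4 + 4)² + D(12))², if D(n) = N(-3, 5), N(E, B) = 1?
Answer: 1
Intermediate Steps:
D(n) = 1
((-4 + 4)² + D(12))² = ((-4 + 4)² + 1)² = (0² + 1)² = (0 + 1)² = 1² = 1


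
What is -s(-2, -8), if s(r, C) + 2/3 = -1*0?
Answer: ⅔ ≈ 0.66667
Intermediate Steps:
s(r, C) = -⅔ (s(r, C) = -⅔ - 1*0 = -⅔ + 0 = -⅔)
-s(-2, -8) = -1*(-⅔) = ⅔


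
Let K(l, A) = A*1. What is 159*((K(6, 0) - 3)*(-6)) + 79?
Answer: 2941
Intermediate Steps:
K(l, A) = A
159*((K(6, 0) - 3)*(-6)) + 79 = 159*((0 - 3)*(-6)) + 79 = 159*(-3*(-6)) + 79 = 159*18 + 79 = 2862 + 79 = 2941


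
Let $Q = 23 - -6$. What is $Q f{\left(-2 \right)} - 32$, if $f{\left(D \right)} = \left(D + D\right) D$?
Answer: $200$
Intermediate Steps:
$Q = 29$ ($Q = 23 + 6 = 29$)
$f{\left(D \right)} = 2 D^{2}$ ($f{\left(D \right)} = 2 D D = 2 D^{2}$)
$Q f{\left(-2 \right)} - 32 = 29 \cdot 2 \left(-2\right)^{2} - 32 = 29 \cdot 2 \cdot 4 - 32 = 29 \cdot 8 - 32 = 232 - 32 = 200$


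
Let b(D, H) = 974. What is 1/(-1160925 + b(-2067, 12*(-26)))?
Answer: -1/1159951 ≈ -8.6211e-7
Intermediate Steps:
1/(-1160925 + b(-2067, 12*(-26))) = 1/(-1160925 + 974) = 1/(-1159951) = -1/1159951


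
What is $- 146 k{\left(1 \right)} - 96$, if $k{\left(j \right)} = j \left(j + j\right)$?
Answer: $-388$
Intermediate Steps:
$k{\left(j \right)} = 2 j^{2}$ ($k{\left(j \right)} = j 2 j = 2 j^{2}$)
$- 146 k{\left(1 \right)} - 96 = - 146 \cdot 2 \cdot 1^{2} - 96 = - 146 \cdot 2 \cdot 1 - 96 = \left(-146\right) 2 - 96 = -292 - 96 = -388$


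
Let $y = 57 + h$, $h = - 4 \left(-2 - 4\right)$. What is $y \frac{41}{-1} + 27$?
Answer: $-3294$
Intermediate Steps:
$h = 24$ ($h = \left(-4\right) \left(-6\right) = 24$)
$y = 81$ ($y = 57 + 24 = 81$)
$y \frac{41}{-1} + 27 = 81 \frac{41}{-1} + 27 = 81 \cdot 41 \left(-1\right) + 27 = 81 \left(-41\right) + 27 = -3321 + 27 = -3294$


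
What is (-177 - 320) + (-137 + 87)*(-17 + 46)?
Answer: -1947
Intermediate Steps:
(-177 - 320) + (-137 + 87)*(-17 + 46) = -497 - 50*29 = -497 - 1450 = -1947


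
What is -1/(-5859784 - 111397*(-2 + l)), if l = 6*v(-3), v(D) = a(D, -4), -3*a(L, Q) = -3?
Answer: 1/6305372 ≈ 1.5859e-7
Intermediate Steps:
a(L, Q) = 1 (a(L, Q) = -1/3*(-3) = 1)
v(D) = 1
l = 6 (l = 6*1 = 6)
-1/(-5859784 - 111397*(-2 + l)) = -1/(-5859784 - 111397*(-2 + 6)) = -1/(-5859784 - 111397*4) = -1/(-5859784 - 8569*52) = -1/(-5859784 - 445588) = -1/(-6305372) = -1*(-1/6305372) = 1/6305372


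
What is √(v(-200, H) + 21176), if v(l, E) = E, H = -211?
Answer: √20965 ≈ 144.79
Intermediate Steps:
√(v(-200, H) + 21176) = √(-211 + 21176) = √20965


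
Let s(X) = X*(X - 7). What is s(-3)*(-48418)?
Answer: -1452540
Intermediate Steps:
s(X) = X*(-7 + X)
s(-3)*(-48418) = -3*(-7 - 3)*(-48418) = -3*(-10)*(-48418) = 30*(-48418) = -1452540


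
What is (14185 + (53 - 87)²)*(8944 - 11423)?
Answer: -38030339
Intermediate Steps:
(14185 + (53 - 87)²)*(8944 - 11423) = (14185 + (-34)²)*(-2479) = (14185 + 1156)*(-2479) = 15341*(-2479) = -38030339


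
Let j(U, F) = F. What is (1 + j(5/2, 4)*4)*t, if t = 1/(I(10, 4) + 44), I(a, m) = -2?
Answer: 17/42 ≈ 0.40476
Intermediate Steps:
t = 1/42 (t = 1/(-2 + 44) = 1/42 ≈ 0.023810)
(1 + j(5/2, 4)*4)*t = (1 + 4*4)*(1/42) = (1 + 16)*(1/42) = 17*(1/42) = 17/42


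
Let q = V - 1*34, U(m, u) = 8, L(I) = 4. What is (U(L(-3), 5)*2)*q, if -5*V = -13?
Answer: -2512/5 ≈ -502.40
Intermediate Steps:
V = 13/5 (V = -⅕*(-13) = 13/5 ≈ 2.6000)
q = -157/5 (q = 13/5 - 1*34 = 13/5 - 34 = -157/5 ≈ -31.400)
(U(L(-3), 5)*2)*q = (8*2)*(-157/5) = 16*(-157/5) = -2512/5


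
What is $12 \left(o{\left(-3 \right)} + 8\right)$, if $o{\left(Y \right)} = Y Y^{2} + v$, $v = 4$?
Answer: $-180$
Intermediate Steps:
$o{\left(Y \right)} = 4 + Y^{3}$ ($o{\left(Y \right)} = Y Y^{2} + 4 = Y^{3} + 4 = 4 + Y^{3}$)
$12 \left(o{\left(-3 \right)} + 8\right) = 12 \left(\left(4 + \left(-3\right)^{3}\right) + 8\right) = 12 \left(\left(4 - 27\right) + 8\right) = 12 \left(-23 + 8\right) = 12 \left(-15\right) = -180$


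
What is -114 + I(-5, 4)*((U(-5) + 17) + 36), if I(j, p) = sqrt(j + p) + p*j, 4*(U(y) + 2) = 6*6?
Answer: -1314 + 60*I ≈ -1314.0 + 60.0*I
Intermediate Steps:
U(y) = 7 (U(y) = -2 + (6*6)/4 = -2 + (1/4)*36 = -2 + 9 = 7)
I(j, p) = sqrt(j + p) + j*p
-114 + I(-5, 4)*((U(-5) + 17) + 36) = -114 + (sqrt(-5 + 4) - 5*4)*((7 + 17) + 36) = -114 + (sqrt(-1) - 20)*(24 + 36) = -114 + (I - 20)*60 = -114 + (-20 + I)*60 = -114 + (-1200 + 60*I) = -1314 + 60*I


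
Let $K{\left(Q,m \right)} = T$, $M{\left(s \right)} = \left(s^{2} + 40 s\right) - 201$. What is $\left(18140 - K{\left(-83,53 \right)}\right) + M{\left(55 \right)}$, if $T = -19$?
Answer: $23183$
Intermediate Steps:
$M{\left(s \right)} = -201 + s^{2} + 40 s$
$K{\left(Q,m \right)} = -19$
$\left(18140 - K{\left(-83,53 \right)}\right) + M{\left(55 \right)} = \left(18140 - -19\right) + \left(-201 + 55^{2} + 40 \cdot 55\right) = \left(18140 + 19\right) + \left(-201 + 3025 + 2200\right) = 18159 + 5024 = 23183$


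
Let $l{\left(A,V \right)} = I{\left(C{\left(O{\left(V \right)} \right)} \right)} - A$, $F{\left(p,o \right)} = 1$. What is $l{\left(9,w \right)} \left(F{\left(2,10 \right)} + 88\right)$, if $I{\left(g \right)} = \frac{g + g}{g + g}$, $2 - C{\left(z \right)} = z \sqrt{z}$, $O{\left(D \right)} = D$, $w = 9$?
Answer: $-712$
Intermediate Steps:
$C{\left(z \right)} = 2 - z^{\frac{3}{2}}$ ($C{\left(z \right)} = 2 - z \sqrt{z} = 2 - z^{\frac{3}{2}}$)
$I{\left(g \right)} = 1$ ($I{\left(g \right)} = \frac{2 g}{2 g} = 2 g \frac{1}{2 g} = 1$)
$l{\left(A,V \right)} = 1 - A$
$l{\left(9,w \right)} \left(F{\left(2,10 \right)} + 88\right) = \left(1 - 9\right) \left(1 + 88\right) = \left(1 - 9\right) 89 = \left(-8\right) 89 = -712$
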